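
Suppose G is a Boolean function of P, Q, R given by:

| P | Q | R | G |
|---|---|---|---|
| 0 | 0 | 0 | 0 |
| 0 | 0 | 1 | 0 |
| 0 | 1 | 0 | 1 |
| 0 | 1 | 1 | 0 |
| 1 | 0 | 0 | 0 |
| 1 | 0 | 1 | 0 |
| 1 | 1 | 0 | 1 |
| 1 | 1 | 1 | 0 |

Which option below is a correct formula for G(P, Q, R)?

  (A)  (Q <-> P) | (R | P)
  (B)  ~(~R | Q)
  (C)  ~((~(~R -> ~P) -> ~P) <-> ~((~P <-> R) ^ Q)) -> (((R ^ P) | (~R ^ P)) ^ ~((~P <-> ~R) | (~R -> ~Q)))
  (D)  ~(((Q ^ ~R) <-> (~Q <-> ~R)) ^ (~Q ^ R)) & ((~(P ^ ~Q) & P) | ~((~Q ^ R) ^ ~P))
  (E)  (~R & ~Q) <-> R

E

(A) disagrees with G on (0,0,0) (formula → 1, table → 0); rule it out.
(B) disagrees with G on (0,0,1) (formula → 1, table → 0); rule it out.
(C) disagrees with G on (0,0,0) (formula → 1, table → 0); rule it out.
(D) disagrees with G on (0,0,0) (formula → 1, table → 0); rule it out.
Only (E) survives; checking it on all 8 rows confirms it matches G.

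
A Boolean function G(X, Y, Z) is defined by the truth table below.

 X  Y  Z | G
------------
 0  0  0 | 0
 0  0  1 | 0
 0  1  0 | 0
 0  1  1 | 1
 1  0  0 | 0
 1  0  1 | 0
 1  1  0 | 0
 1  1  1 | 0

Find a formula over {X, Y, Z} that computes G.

G(X, Y, Z) = (not X and Y) and Z

Only row (0,1,1) gives 1. That row's minterm ¬X·Y·Z is G directly.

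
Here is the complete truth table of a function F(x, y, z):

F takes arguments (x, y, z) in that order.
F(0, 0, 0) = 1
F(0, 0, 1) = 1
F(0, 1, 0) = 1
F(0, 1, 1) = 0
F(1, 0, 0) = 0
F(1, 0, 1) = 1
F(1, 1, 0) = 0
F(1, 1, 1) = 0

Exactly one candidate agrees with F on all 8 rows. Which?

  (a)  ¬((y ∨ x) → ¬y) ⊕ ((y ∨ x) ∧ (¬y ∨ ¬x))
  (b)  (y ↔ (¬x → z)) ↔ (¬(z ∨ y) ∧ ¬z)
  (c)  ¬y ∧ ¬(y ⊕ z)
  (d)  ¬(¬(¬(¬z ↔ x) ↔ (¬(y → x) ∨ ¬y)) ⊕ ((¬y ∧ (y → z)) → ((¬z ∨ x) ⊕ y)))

(a) disagrees with F on (0,0,0) (formula → 0, table → 1); rule it out.
(c) disagrees with F on (0,0,1) (formula → 0, table → 1); rule it out.
(d) disagrees with F on (0,0,0) (formula → 0, table → 1); rule it out.
(b) is the remaining candidate, and it agrees with F on all 8 inputs.

b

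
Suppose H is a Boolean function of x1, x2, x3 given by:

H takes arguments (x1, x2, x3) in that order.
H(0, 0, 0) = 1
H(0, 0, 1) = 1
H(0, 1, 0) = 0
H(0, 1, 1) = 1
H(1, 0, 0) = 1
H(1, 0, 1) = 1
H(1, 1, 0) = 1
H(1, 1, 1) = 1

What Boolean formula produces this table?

Only row (0,1,0) gives 0. So H is 1 everywhere except there — the complement of the minterm ¬x1·x2·¬x3.

H(x1, x2, x3) = ~((~x1 & x2) & ~x3)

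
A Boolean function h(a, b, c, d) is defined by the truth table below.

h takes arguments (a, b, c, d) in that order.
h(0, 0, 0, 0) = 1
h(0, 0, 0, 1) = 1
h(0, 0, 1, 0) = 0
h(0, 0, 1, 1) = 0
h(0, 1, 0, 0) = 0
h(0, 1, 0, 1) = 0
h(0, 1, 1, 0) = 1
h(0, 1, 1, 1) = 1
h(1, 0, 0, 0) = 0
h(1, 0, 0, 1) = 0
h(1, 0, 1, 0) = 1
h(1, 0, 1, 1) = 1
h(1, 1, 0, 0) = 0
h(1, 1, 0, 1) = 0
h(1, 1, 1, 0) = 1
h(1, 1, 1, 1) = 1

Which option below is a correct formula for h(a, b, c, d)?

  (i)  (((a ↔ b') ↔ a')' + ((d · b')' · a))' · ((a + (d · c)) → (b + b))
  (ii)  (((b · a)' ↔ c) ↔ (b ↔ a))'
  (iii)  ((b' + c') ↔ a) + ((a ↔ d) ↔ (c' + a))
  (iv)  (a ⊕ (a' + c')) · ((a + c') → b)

ii

(i): at (0,0,0,0) it gives 0, but h = 1 — eliminated.
(iii): at (0,0,0,1) it gives 0, but h = 1 — eliminated.
(iv): at (0,0,0,0) it gives 0, but h = 1 — eliminated.
That leaves (ii). Evaluating it on every row reproduces the table of h exactly.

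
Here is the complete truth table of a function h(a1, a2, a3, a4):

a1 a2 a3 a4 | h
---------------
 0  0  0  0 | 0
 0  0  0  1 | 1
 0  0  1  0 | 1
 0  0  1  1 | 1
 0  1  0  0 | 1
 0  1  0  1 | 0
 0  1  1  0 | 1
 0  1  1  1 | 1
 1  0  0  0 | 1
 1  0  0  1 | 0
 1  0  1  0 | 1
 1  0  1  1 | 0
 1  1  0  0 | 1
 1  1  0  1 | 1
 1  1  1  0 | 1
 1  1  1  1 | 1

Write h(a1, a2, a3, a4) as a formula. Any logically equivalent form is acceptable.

The 0-rows are (0,0,0,0), (0,1,0,1), (1,0,0,1), (1,0,1,1). Take each as a conjunction (¬a1·¬a2·¬a3·¬a4, ¬a1·a2·¬a3·a4, a1·¬a2·¬a3·a4, a1·¬a2·a3·a4), form their disjunction, and complement — that gives a formula that is 1 everywhere h is.

h(a1, a2, a3, a4) = not ((((((not a1 and not a2) and not a3) and not a4) or (((not a1 and a2) and not a3) and a4)) or (((a1 and not a2) and not a3) and a4)) or (((a1 and not a2) and a3) and a4))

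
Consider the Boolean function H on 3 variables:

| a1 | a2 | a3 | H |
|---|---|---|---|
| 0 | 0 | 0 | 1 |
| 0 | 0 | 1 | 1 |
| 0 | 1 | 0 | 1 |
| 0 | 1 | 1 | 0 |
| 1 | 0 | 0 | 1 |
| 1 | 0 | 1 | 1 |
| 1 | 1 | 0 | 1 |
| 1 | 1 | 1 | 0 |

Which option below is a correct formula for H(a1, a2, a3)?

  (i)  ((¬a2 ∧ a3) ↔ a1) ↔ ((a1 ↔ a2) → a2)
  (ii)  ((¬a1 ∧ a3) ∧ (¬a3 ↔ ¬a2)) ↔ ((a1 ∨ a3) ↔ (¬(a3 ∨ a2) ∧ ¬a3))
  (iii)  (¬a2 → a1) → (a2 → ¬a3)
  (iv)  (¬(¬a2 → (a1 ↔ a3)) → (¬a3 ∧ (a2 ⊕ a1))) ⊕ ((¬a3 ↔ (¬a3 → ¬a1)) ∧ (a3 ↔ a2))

(i) fails at (0,0,0): the formula yields 0, H is 1.
(ii) fails at (0,1,0): the formula yields 0, H is 1.
(iv) fails at (0,0,0): the formula yields 0, H is 1.
That leaves (iii). Evaluating it on every row reproduces the table of H exactly.

iii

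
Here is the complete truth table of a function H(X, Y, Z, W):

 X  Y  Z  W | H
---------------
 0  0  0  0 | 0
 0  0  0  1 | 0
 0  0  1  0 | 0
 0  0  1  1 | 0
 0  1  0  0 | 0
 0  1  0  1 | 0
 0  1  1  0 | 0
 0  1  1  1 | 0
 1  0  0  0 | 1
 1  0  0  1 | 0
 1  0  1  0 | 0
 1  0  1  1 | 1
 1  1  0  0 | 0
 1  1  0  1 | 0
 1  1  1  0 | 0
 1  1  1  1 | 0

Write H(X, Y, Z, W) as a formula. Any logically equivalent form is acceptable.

H=1 on 2 inputs: (1,0,0,0), (1,0,1,1). Reading each as a conjunction of literals (X·¬Y·¬Z·¬W, X·¬Y·Z·W) and taking the OR gives the canonical DNF.

H(X, Y, Z, W) = (((X · Y') · Z') · W') + (((X · Y') · Z) · W)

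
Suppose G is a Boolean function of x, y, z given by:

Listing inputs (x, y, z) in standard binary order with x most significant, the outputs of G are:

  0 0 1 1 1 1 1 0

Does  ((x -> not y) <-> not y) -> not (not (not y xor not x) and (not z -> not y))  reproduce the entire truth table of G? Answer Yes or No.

Yes

Test each input against both G and the formula:
  x=0, y=0, z=0: formula gives 0, G = 0 ✓
  x=0, y=0, z=1: formula gives 0, G = 0 ✓
  x=0, y=1, z=0: formula gives 1, G = 1 ✓
  x=0, y=1, z=1: formula gives 1, G = 1 ✓
  x=1, y=0, z=0: formula gives 1, G = 1 ✓
  … (the remaining 3 rows also agree.)
All 8 rows match — the expression computes G exactly.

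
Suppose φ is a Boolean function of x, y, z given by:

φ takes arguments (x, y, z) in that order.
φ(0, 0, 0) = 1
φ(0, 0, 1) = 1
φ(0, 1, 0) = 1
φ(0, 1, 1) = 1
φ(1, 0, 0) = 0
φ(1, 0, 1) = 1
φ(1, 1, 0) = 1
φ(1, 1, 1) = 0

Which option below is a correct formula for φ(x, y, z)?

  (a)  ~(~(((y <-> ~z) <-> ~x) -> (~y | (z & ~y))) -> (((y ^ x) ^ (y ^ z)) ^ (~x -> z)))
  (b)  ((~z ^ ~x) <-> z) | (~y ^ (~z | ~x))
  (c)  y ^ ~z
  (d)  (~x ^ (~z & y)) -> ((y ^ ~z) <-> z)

(a) disagrees with φ on (0,0,0) (formula → 0, table → 1); rule it out.
(c) disagrees with φ on (0,0,1) (formula → 0, table → 1); rule it out.
(d) disagrees with φ on (0,0,0) (formula → 0, table → 1); rule it out.
That leaves (b). Evaluating it on every row reproduces the table of φ exactly.

b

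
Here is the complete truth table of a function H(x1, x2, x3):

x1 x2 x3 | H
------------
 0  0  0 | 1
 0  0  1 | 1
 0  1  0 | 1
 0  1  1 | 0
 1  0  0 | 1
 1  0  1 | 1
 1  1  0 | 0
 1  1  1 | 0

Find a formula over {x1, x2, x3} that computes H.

H(x1, x2, x3) = NOT ((((NOT x1 AND x2) AND x3) OR ((x1 AND x2) AND NOT x3)) OR ((x1 AND x2) AND x3))

The 0-rows are (0,1,1), (1,1,0), (1,1,1). Take each as a conjunction (¬x1·x2·x3, x1·x2·¬x3, x1·x2·x3), form their disjunction, and complement — that gives a formula that is 1 everywhere H is.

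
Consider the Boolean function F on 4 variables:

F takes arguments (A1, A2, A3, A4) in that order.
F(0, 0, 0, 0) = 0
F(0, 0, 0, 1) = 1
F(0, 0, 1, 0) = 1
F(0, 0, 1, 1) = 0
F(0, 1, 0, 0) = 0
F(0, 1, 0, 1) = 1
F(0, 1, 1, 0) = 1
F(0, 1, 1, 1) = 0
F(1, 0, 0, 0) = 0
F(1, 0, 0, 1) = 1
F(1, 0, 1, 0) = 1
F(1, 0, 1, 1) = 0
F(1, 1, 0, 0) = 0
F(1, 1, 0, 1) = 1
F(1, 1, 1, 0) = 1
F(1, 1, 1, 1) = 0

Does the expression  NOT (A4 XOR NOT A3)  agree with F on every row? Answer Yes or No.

Yes

Evaluate NOT (A4 XOR NOT A3) on each row and compare to F:
  A1=0, A2=0, A3=0, A4=0: formula gives 0, F = 0 ✓
  A1=0, A2=0, A3=0, A4=1: formula gives 1, F = 1 ✓
  A1=0, A2=0, A3=1, A4=0: formula gives 1, F = 1 ✓
  A1=0, A2=0, A3=1, A4=1: formula gives 0, F = 0 ✓
  … (the remaining 12 rows also agree.)
All 16 rows match — the expression computes F exactly.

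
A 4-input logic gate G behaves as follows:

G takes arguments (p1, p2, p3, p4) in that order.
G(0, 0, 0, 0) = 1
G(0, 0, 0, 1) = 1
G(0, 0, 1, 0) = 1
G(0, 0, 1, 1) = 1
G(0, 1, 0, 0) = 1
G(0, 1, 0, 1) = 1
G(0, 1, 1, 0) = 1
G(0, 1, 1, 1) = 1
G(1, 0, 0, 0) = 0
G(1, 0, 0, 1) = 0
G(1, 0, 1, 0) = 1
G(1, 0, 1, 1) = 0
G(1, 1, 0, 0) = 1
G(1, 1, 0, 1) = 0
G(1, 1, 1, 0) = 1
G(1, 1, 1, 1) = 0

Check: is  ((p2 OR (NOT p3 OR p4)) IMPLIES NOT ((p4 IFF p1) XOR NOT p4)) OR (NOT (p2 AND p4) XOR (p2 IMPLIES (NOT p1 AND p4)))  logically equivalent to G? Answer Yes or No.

Test each input against both G and the formula:
  p1=0, p2=0, p3=0, p4=0: formula gives 1, G = 1 ✓
  p1=0, p2=0, p3=0, p4=1: formula gives 1, G = 1 ✓
  p1=0, p2=0, p3=1, p4=0: formula gives 1, G = 1 ✓
  p1=0, p2=0, p3=1, p4=1: formula gives 1, G = 1 ✓
  …and likewise for the remaining 12 rows.
Every row agrees, so the formula is equivalent.

Yes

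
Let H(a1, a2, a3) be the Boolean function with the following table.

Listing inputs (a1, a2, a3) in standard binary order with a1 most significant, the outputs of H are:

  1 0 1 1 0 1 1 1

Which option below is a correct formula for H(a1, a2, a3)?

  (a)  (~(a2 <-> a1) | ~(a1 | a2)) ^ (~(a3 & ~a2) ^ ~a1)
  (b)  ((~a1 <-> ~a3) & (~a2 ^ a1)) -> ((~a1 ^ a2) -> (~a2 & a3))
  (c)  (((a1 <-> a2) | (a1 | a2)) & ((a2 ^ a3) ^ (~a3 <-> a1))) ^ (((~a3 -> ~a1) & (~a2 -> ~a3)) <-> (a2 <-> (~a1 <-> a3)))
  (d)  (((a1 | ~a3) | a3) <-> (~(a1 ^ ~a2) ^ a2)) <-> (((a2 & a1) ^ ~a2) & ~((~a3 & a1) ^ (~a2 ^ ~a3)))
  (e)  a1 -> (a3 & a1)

(b) fails at (0,0,0): the formula yields 0, H is 1.
(c) fails at (0,0,1): the formula yields 1, H is 0.
(d) fails at (0,0,0): the formula yields 0, H is 1.
(e) fails at (0,0,1): the formula yields 1, H is 0.
(a) is the remaining candidate, and it agrees with H on all 8 inputs.

a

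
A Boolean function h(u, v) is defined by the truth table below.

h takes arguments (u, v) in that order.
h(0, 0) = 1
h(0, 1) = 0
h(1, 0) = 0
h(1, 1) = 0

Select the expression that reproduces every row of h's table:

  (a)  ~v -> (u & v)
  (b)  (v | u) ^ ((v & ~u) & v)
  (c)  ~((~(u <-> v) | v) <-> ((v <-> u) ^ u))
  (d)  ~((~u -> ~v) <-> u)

d

(a) disagrees with h on (0,0) (formula → 0, table → 1); rule it out.
(b) disagrees with h on (0,0) (formula → 0, table → 1); rule it out.
(c) disagrees with h on (0,1) (formula → 1, table → 0); rule it out.
Only (d) survives; checking it on all 4 rows confirms it matches h.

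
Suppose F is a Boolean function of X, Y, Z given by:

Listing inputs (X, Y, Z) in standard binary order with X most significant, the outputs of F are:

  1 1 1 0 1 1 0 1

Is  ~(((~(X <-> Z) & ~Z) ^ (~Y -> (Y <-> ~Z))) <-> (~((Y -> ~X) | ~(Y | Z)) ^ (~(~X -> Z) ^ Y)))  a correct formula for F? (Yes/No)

Yes

Test each input against both F and the formula:
  X=0, Y=0, Z=0: formula gives 1, F = 1 ✓
  X=0, Y=0, Z=1: formula gives 1, F = 1 ✓
  X=0, Y=1, Z=0: formula gives 1, F = 1 ✓
  X=0, Y=1, Z=1: formula gives 0, F = 0 ✓
  X=1, Y=0, Z=0: formula gives 1, F = 1 ✓
  … (the remaining 3 rows also agree.)
All 8 rows match — the expression computes F exactly.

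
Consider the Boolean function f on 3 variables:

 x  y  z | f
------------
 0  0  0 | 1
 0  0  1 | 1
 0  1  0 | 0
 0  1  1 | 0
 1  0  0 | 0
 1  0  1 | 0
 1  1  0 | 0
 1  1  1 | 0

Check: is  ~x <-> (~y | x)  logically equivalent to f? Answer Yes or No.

Yes

Evaluate ~x <-> (~y | x) on each row and compare to f:
  x=0, y=0, z=0: formula gives 1, f = 1 ✓
  x=0, y=0, z=1: formula gives 1, f = 1 ✓
  x=0, y=1, z=0: formula gives 0, f = 0 ✓
  x=0, y=1, z=1: formula gives 0, f = 0 ✓
  x=1, y=0, z=0: formula gives 0, f = 0 ✓
  … (the remaining 3 rows also agree.)
No disagreement on any input; they are logically equivalent.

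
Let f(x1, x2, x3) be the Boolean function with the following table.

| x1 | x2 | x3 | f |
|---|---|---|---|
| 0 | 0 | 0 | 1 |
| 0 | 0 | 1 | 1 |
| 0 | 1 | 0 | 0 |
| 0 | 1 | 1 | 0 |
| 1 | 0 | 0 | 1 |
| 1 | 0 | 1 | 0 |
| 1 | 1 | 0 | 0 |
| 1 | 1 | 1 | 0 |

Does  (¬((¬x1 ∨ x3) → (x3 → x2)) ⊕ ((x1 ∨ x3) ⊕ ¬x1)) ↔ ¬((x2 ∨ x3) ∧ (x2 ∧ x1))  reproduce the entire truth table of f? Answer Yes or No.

Test each input against both f and the formula:
  x1=0, x2=0, x3=0: formula gives 1, f = 1 ✓
  x1=0, x2=0, x3=1: formula gives 1, f = 1 ✓
  x1=0, x2=1, x3=0: formula gives 1, but f = 0 ✗
A single disagreement suffices: at (0,1,0) they differ, so the formula does not compute f.

No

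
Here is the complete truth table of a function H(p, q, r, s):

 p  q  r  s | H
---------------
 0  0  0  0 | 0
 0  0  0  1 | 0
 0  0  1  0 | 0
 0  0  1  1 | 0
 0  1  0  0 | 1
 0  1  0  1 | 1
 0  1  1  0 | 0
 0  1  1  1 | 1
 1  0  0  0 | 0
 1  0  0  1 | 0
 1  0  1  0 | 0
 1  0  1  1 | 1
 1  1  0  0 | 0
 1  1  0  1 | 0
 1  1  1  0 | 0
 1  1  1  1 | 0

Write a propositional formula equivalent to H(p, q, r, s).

H(p, q, r, s) = (((((¬p ∧ q) ∧ ¬r) ∧ ¬s) ∨ (((¬p ∧ q) ∧ ¬r) ∧ s)) ∨ (((¬p ∧ q) ∧ r) ∧ s)) ∨ (((p ∧ ¬q) ∧ r) ∧ s)

The 1-rows are (0,1,0,0), (0,1,0,1), (0,1,1,1), (1,0,1,1). Each contributes one minterm — ¬p·q·¬r·¬s; ¬p·q·¬r·s; ¬p·q·r·s; p·¬q·r·s — and their disjunction is a sum-of-products form of H.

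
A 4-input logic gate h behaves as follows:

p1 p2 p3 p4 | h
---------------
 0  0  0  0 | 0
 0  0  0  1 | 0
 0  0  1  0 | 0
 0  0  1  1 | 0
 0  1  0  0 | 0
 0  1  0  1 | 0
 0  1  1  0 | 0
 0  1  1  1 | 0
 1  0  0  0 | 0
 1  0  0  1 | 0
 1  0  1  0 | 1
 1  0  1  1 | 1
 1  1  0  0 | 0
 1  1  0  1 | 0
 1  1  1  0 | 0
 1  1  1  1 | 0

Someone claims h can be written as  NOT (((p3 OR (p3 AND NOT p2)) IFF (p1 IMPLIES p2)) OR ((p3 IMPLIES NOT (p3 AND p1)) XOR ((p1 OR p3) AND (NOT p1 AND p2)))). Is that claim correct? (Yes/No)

Yes

Check the formula against h row by row:
  p1=0, p2=0, p3=0, p4=0: formula gives 0, h = 0 ✓
  p1=0, p2=0, p3=0, p4=1: formula gives 0, h = 0 ✓
  p1=0, p2=0, p3=1, p4=0: formula gives 0, h = 0 ✓
  p1=0, p2=0, p3=1, p4=1: formula gives 0, h = 0 ✓
  … (the remaining 12 rows also agree.)
Every row agrees, so the formula is equivalent.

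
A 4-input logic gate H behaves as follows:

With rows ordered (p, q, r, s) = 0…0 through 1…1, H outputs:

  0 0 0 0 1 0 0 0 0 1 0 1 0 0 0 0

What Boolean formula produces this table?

The 1-rows are (0,1,0,0), (1,0,0,1), (1,0,1,1). Each contributes one minterm — ¬p·q·¬r·¬s; p·¬q·¬r·s; p·¬q·r·s — and their disjunction is a sum-of-products form of H.

H(p, q, r, s) = ((((¬p ∧ q) ∧ ¬r) ∧ ¬s) ∨ (((p ∧ ¬q) ∧ ¬r) ∧ s)) ∨ (((p ∧ ¬q) ∧ r) ∧ s)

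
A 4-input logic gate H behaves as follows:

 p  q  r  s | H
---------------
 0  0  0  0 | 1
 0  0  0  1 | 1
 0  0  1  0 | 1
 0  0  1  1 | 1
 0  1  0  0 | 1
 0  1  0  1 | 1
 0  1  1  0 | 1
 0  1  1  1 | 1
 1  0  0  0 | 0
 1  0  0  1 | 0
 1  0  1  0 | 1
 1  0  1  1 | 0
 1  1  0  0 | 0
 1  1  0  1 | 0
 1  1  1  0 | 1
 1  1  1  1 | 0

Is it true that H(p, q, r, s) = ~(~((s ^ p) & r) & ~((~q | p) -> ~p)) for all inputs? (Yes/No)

Yes

Check the formula against H row by row:
  p=0, q=0, r=0, s=0: formula gives 1, H = 1 ✓
  p=0, q=0, r=0, s=1: formula gives 1, H = 1 ✓
  p=0, q=0, r=1, s=0: formula gives 1, H = 1 ✓
  p=0, q=0, r=1, s=1: formula gives 1, H = 1 ✓
  … (the remaining 12 rows also agree.)
Every row agrees, so the formula is equivalent.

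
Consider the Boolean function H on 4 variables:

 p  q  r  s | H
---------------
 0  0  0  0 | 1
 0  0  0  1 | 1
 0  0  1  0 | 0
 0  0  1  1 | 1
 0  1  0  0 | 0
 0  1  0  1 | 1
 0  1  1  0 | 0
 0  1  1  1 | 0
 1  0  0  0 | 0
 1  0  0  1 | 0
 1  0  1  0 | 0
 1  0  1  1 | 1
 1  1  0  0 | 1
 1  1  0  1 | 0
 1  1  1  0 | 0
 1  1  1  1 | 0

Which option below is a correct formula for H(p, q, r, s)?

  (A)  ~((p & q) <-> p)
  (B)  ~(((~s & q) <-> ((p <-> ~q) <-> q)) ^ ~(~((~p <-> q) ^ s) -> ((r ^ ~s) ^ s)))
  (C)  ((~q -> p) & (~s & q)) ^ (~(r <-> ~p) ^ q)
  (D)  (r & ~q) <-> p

(A): at (0,0,0,0) it gives 0, but H = 1 — eliminated.
(C): at (0,0,1,1) it gives 0, but H = 1 — eliminated.
(D): at (0,0,1,1) it gives 0, but H = 1 — eliminated.
Only (B) survives; checking it on all 16 rows confirms it matches H.

B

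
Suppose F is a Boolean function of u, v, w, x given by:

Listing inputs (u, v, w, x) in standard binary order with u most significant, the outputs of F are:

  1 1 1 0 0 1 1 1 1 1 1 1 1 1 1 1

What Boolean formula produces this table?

The 0-rows are (0,0,1,1), (0,1,0,0). Take each as a conjunction (¬u·¬v·w·x, ¬u·v·¬w·¬x), form their disjunction, and complement — that gives a formula that is 1 everywhere F is.

F(u, v, w, x) = NOT ((((NOT u AND NOT v) AND w) AND x) OR (((NOT u AND v) AND NOT w) AND NOT x))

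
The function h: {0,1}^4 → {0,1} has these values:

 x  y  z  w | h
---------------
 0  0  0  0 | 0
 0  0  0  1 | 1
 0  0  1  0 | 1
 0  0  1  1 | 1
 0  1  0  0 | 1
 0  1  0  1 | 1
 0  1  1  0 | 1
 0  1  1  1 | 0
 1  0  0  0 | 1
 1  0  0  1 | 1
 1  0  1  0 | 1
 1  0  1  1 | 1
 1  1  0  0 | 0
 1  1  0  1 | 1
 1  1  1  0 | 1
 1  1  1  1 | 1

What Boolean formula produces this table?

h(x, y, z, w) = NOT (((((NOT x AND NOT y) AND NOT z) AND NOT w) OR (((NOT x AND y) AND z) AND w)) OR (((x AND y) AND NOT z) AND NOT w))

The 0-rows are (0,0,0,0), (0,1,1,1), (1,1,0,0). Take each as a conjunction (¬x·¬y·¬z·¬w, ¬x·y·z·w, x·y·¬z·¬w), form their disjunction, and complement — that gives a formula that is 1 everywhere h is.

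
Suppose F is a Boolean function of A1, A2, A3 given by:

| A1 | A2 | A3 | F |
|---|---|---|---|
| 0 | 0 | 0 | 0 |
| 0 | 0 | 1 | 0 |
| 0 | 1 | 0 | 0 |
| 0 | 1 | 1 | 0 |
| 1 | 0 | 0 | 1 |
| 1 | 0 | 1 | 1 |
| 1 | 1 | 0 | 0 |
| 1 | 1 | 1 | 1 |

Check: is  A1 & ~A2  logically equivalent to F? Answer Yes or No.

No

Check the formula against F row by row:
  A1=0, A2=0, A3=0: formula gives 0, F = 0 ✓
  A1=0, A2=0, A3=1: formula gives 0, F = 0 ✓
  A1=0, A2=1, A3=0: formula gives 0, F = 0 ✓
  A1=0, A2=1, A3=1: formula gives 0, F = 0 ✓
  A1=1, A2=0, A3=0: formula gives 1, F = 1 ✓
  …
  A1=1, A2=1, A3=1: formula gives 0, but F = 1 ✗
Row (1,1,1) is a counterexample, so the formula is not equivalent to F.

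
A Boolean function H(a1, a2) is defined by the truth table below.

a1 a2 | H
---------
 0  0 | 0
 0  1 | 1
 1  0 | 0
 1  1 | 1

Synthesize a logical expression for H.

Collect the rows where H=1 — (0,1), (1,1) — and write one minterm per row: ¬a1·a2, a1·a2. Their union (logical OR) reproduces the table exactly.

H(a1, a2) = (~a1 & a2) | (a1 & a2)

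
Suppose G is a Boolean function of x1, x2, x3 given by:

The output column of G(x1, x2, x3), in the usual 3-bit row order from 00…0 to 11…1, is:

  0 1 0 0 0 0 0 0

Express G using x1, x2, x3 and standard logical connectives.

G is 1 on exactly one input, (0,0,1), whose minterm is ¬x1·¬x2·x3. So G is just that conjunction.

G(x1, x2, x3) = (~x1 & ~x2) & x3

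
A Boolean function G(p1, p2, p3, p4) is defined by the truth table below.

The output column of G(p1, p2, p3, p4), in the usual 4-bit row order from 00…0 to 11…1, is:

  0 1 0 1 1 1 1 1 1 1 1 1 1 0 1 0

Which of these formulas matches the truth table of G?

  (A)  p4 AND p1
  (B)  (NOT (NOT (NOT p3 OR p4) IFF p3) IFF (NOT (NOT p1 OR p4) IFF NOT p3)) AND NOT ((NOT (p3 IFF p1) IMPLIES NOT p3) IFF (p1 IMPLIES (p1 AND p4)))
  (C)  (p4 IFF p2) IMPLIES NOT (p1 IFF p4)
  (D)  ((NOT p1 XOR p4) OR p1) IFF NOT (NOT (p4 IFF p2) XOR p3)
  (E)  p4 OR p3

(A) fails at (0,0,0,1): the formula yields 0, G is 1.
(B) fails at (0,0,0,1): the formula yields 0, G is 1.
(D) fails at (0,0,0,0): the formula yields 1, G is 0.
(E) fails at (0,0,1,0): the formula yields 1, G is 0.
That leaves (C). Evaluating it on every row reproduces the table of G exactly.

C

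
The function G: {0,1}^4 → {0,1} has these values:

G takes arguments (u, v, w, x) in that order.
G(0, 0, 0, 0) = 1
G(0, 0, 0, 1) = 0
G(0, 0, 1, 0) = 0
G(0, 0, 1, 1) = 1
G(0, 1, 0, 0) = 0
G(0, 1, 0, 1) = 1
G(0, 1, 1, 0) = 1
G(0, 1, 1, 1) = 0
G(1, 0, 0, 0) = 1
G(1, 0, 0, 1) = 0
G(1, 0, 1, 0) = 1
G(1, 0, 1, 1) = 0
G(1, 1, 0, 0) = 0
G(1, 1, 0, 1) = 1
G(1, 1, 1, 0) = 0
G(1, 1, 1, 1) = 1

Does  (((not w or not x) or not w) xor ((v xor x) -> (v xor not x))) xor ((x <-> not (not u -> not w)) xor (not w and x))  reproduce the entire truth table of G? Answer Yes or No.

Yes

Test each input against both G and the formula:
  u=0, v=0, w=0, x=0: formula gives 1, G = 1 ✓
  u=0, v=0, w=0, x=1: formula gives 0, G = 0 ✓
  u=0, v=0, w=1, x=0: formula gives 0, G = 0 ✓
  u=0, v=0, w=1, x=1: formula gives 1, G = 1 ✓
  …and likewise for the remaining 12 rows.
All 16 rows match — the expression computes G exactly.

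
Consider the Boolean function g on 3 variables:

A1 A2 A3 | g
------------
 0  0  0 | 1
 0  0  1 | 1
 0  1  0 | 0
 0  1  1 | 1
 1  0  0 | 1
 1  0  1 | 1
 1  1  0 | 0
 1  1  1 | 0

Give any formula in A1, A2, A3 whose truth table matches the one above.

The 0-rows are (0,1,0), (1,1,0), (1,1,1). Take each as a conjunction (¬A1·A2·¬A3, A1·A2·¬A3, A1·A2·A3), form their disjunction, and complement — that gives a formula that is 1 everywhere g is.

g(A1, A2, A3) = ((((A1' · A2) · A3') + ((A1 · A2) · A3')) + ((A1 · A2) · A3))'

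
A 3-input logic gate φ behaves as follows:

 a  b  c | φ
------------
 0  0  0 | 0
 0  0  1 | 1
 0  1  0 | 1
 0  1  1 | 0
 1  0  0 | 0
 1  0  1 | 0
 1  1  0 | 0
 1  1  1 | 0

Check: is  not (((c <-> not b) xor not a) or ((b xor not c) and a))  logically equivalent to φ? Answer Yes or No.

Yes

Check the formula against φ row by row:
  a=0, b=0, c=0: formula gives 0, φ = 0 ✓
  a=0, b=0, c=1: formula gives 1, φ = 1 ✓
  a=0, b=1, c=0: formula gives 1, φ = 1 ✓
  a=0, b=1, c=1: formula gives 0, φ = 0 ✓
  a=1, b=0, c=0: formula gives 0, φ = 0 ✓
  … (the remaining 3 rows also agree.)
All 8 rows match — the expression computes φ exactly.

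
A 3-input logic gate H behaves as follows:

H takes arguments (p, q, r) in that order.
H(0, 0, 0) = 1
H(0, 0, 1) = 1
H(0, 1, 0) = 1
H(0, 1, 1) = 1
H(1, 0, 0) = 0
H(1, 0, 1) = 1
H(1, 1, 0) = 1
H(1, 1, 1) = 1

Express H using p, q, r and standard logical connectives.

Only row (1,0,0) gives 0. So H is 1 everywhere except there — the complement of the minterm p·¬q·¬r.

H(p, q, r) = ¬((p ∧ ¬q) ∧ ¬r)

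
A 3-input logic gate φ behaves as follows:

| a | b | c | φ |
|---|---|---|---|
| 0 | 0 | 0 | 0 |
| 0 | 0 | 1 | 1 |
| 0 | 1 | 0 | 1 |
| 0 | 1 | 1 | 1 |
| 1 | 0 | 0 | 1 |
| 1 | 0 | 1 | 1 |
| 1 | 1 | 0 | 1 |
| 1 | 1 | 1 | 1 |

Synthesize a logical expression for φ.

φ(a, b, c) = (a ∨ b) ∨ c

The output is 1 whenever at least one input is 1 — the OR of all inputs.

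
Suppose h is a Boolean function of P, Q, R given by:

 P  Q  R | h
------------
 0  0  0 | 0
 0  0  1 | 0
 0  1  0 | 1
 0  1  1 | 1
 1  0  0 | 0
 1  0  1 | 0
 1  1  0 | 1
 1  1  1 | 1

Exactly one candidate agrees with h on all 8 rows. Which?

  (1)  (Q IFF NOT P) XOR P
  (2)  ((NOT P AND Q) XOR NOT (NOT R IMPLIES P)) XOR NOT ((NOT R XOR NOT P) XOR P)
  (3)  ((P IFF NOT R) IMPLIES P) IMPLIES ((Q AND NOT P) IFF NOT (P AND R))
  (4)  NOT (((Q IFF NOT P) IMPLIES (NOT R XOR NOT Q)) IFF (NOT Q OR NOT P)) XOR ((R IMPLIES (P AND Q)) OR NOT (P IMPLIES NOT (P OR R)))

1

(2): at (1,0,0) it gives 1, but h = 0 — eliminated.
(3): at (0,0,1) it gives 1, but h = 0 — eliminated.
(4): at (0,0,0) it gives 1, but h = 0 — eliminated.
(1) is the remaining candidate, and it agrees with h on all 8 inputs.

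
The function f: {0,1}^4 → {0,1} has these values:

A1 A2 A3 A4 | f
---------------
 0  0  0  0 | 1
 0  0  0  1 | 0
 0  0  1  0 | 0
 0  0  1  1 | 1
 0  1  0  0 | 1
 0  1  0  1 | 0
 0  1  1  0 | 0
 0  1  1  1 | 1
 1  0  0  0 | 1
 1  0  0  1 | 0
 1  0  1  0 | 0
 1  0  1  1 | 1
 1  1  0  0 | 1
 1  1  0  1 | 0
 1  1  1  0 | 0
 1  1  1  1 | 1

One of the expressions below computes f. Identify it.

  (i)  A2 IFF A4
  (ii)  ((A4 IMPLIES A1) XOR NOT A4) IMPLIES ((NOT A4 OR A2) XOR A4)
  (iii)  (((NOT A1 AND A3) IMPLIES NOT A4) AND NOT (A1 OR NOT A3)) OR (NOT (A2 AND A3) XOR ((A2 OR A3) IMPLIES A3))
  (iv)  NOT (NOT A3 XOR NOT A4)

iv

(i) disagrees with f on (0,0,1,0) (formula → 1, table → 0); rule it out.
(ii) disagrees with f on (0,0,0,1) (formula → 1, table → 0); rule it out.
(iii) disagrees with f on (0,0,0,0) (formula → 0, table → 1); rule it out.
That leaves (iv). Evaluating it on every row reproduces the table of f exactly.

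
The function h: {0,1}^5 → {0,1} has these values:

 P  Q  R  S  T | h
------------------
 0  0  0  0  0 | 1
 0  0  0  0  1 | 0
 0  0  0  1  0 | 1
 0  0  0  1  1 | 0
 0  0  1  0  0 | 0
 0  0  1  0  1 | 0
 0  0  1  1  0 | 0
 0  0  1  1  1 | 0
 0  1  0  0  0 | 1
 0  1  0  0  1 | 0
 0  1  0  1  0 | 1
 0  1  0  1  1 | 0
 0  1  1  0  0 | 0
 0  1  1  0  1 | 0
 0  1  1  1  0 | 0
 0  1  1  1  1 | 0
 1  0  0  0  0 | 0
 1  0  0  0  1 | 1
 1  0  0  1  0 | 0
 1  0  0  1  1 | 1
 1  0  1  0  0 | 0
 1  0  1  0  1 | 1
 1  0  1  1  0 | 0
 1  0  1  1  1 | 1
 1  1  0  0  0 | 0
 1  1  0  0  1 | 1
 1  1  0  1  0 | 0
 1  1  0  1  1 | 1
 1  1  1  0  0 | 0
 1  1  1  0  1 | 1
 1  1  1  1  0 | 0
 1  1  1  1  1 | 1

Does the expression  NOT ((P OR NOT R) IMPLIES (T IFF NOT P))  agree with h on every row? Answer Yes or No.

Yes

Evaluate NOT ((P OR NOT R) IMPLIES (T IFF NOT P)) on each row and compare to h:
  P=0, Q=0, R=0, S=0, T=0: formula gives 1, h = 1 ✓
  P=0, Q=0, R=0, S=0, T=1: formula gives 0, h = 0 ✓
  P=0, Q=0, R=0, S=1, T=0: formula gives 1, h = 1 ✓
  P=0, Q=0, R=0, S=1, T=1: formula gives 0, h = 0 ✓
  … (the remaining 28 rows also agree.)
No disagreement on any input; they are logically equivalent.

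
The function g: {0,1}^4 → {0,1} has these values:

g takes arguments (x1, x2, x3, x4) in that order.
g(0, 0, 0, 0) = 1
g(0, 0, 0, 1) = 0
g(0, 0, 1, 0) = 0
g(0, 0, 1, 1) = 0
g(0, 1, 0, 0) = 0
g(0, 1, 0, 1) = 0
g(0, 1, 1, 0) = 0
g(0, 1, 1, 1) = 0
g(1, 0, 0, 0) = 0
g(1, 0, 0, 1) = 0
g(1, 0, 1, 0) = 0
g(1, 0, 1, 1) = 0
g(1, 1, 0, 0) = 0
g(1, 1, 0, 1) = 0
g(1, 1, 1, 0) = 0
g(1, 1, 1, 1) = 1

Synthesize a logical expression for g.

g(x1, x2, x3, x4) = (((¬x1 ∧ ¬x2) ∧ ¬x3) ∧ ¬x4) ∨ (((x1 ∧ x2) ∧ x3) ∧ x4)

Collect the rows where g=1 — (0,0,0,0), (1,1,1,1) — and write one minterm per row: ¬x1·¬x2·¬x3·¬x4, x1·x2·x3·x4. Their union (logical OR) reproduces the table exactly.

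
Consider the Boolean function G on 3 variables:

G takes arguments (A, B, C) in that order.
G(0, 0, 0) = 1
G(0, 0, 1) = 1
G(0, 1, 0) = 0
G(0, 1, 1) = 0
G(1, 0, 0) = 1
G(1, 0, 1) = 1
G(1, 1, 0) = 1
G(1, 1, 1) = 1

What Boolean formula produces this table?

G(A, B, C) = NOT (((NOT A AND B) AND NOT C) OR ((NOT A AND B) AND C))

The 0-rows are (0,1,0), (0,1,1). Take each as a conjunction (¬A·B·¬C, ¬A·B·C), form their disjunction, and complement — that gives a formula that is 1 everywhere G is.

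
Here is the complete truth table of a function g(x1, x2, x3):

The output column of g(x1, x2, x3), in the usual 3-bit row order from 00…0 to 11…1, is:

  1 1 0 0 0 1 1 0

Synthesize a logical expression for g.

The 1-rows are (0,0,0), (0,0,1), (1,0,1), (1,1,0). Each contributes one minterm — ¬x1·¬x2·¬x3; ¬x1·¬x2·x3; x1·¬x2·x3; x1·x2·¬x3 — and their disjunction is a sum-of-products form of g.

g(x1, x2, x3) = ((((x1' · x2') · x3') + ((x1' · x2') · x3)) + ((x1 · x2') · x3)) + ((x1 · x2) · x3')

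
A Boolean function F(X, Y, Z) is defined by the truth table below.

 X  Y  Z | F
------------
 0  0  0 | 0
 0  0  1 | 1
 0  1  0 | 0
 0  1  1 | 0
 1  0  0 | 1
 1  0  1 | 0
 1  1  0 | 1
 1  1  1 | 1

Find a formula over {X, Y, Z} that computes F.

F(X, Y, Z) = ((((NOT X AND NOT Y) AND Z) OR ((X AND NOT Y) AND NOT Z)) OR ((X AND Y) AND NOT Z)) OR ((X AND Y) AND Z)

Collect the rows where F=1 — (0,0,1), (1,0,0), (1,1,0), (1,1,1) — and write one minterm per row: ¬X·¬Y·Z, X·¬Y·¬Z, X·Y·¬Z, X·Y·Z. Their union (logical OR) reproduces the table exactly.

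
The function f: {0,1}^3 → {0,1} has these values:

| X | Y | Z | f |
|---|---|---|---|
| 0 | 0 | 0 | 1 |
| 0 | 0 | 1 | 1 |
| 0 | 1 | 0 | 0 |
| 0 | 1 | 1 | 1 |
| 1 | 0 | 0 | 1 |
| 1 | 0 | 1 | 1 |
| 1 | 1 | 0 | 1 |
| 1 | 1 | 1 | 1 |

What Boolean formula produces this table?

f is 0 on exactly one input, (0,1,0), whose minterm is ¬X·Y·¬Z. So f is the negation of that single conjunction.

f(X, Y, Z) = NOT ((NOT X AND Y) AND NOT Z)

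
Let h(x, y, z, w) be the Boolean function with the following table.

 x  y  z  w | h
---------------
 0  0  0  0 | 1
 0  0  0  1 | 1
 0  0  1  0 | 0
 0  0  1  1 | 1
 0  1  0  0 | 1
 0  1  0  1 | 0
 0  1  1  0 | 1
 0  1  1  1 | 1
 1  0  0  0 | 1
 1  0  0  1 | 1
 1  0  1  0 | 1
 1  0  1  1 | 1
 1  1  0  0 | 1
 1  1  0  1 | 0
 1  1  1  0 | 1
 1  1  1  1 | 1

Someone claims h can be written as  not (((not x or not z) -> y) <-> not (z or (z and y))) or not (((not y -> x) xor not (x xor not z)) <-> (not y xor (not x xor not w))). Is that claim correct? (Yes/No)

Test each input against both h and the formula:
  x=0, y=0, z=0, w=0: formula gives 1, h = 1 ✓
  x=0, y=0, z=0, w=1: formula gives 1, h = 1 ✓
  x=0, y=0, z=1, w=0: formula gives 0, h = 0 ✓
  x=0, y=0, z=1, w=1: formula gives 1, h = 1 ✓
  … (the remaining 12 rows also agree.)
All 16 rows match — the expression computes h exactly.

Yes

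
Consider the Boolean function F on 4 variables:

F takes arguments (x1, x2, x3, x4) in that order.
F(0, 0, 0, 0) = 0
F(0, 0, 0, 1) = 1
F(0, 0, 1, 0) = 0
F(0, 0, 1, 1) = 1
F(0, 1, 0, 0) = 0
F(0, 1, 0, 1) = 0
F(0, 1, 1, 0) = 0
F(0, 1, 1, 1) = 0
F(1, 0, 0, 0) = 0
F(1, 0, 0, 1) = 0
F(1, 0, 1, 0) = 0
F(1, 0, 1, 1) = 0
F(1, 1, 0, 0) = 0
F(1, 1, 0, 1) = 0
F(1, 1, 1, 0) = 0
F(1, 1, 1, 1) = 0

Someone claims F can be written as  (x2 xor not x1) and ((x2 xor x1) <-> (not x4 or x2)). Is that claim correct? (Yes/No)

Yes

Evaluate (x2 xor not x1) and ((x2 xor x1) <-> (not x4 or x2)) on each row and compare to F:
  x1=0, x2=0, x3=0, x4=0: formula gives 0, F = 0 ✓
  x1=0, x2=0, x3=0, x4=1: formula gives 1, F = 1 ✓
  x1=0, x2=0, x3=1, x4=0: formula gives 0, F = 0 ✓
  x1=0, x2=0, x3=1, x4=1: formula gives 1, F = 1 ✓
  … (the remaining 12 rows also agree.)
All 16 rows match — the expression computes F exactly.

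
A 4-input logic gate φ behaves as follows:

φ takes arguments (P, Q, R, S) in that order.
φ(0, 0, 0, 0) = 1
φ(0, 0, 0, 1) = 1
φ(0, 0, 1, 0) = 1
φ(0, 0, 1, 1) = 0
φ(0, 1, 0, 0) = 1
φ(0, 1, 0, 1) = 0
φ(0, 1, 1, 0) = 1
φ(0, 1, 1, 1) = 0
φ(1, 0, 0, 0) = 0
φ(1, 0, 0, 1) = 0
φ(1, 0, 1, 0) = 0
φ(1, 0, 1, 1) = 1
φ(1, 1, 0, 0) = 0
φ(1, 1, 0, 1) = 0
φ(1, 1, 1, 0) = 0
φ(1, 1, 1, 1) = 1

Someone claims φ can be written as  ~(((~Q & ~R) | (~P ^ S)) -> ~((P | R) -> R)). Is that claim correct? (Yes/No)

Yes

Test each input against both φ and the formula:
  P=0, Q=0, R=0, S=0: formula gives 1, φ = 1 ✓
  P=0, Q=0, R=0, S=1: formula gives 1, φ = 1 ✓
  P=0, Q=0, R=1, S=0: formula gives 1, φ = 1 ✓
  P=0, Q=0, R=1, S=1: formula gives 0, φ = 0 ✓
  … (the remaining 12 rows also agree.)
No disagreement on any input; they are logically equivalent.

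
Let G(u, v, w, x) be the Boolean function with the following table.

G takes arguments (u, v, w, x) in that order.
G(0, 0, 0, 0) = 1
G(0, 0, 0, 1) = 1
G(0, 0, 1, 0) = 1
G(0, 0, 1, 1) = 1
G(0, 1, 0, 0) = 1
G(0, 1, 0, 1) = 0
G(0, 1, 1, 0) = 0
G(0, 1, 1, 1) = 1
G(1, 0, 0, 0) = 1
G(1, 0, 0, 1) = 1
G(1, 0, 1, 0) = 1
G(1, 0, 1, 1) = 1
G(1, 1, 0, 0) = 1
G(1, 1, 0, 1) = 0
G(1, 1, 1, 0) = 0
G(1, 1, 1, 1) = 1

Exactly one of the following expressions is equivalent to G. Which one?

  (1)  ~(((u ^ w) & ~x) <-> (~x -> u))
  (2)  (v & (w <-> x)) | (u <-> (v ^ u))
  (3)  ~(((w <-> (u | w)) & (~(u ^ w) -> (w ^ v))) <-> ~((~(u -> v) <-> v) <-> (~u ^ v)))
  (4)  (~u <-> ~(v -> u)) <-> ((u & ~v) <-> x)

(1): at (0,0,0,0) it gives 0, but G = 1 — eliminated.
(3): at (0,0,0,0) it gives 0, but G = 1 — eliminated.
(4): at (0,0,0,0) it gives 0, but G = 1 — eliminated.
(2) is the remaining candidate, and it agrees with G on all 16 inputs.

2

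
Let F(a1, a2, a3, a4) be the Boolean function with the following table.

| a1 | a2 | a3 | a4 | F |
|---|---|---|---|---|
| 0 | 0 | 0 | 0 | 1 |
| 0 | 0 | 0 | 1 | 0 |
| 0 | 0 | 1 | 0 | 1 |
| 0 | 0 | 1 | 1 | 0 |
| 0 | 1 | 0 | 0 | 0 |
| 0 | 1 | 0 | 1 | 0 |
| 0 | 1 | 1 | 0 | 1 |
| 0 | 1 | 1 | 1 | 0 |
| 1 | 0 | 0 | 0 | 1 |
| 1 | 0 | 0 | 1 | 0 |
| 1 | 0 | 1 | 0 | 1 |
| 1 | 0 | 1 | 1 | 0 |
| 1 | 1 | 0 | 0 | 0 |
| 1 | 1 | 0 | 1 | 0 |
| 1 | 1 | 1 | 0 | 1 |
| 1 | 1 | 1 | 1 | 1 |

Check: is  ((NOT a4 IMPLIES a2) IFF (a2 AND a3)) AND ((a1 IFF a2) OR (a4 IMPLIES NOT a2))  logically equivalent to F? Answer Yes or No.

Yes

Evaluate ((NOT a4 IMPLIES a2) IFF (a2 AND a3)) AND ((a1 IFF a2) OR (a4 IMPLIES NOT a2)) on each row and compare to F:
  a1=0, a2=0, a3=0, a4=0: formula gives 1, F = 1 ✓
  a1=0, a2=0, a3=0, a4=1: formula gives 0, F = 0 ✓
  a1=0, a2=0, a3=1, a4=0: formula gives 1, F = 1 ✓
  a1=0, a2=0, a3=1, a4=1: formula gives 0, F = 0 ✓
  … (the remaining 12 rows also agree.)
Every row agrees, so the formula is equivalent.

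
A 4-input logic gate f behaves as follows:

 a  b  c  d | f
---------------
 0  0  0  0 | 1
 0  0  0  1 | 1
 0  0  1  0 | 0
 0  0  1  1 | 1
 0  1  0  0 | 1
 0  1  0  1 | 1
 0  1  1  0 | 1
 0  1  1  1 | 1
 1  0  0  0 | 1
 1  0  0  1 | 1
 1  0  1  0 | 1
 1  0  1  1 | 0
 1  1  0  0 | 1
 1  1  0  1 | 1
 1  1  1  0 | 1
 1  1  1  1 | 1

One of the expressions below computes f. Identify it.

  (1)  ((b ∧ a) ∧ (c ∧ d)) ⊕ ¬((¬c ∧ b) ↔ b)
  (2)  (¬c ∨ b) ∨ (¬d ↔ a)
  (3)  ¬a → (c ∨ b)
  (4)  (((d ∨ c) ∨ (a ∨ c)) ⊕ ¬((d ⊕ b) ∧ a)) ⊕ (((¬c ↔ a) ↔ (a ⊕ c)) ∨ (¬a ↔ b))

(1) disagrees with f on (0,0,0,0) (formula → 0, table → 1); rule it out.
(3) disagrees with f on (0,0,0,0) (formula → 0, table → 1); rule it out.
(4) disagrees with f on (0,0,0,0) (formula → 0, table → 1); rule it out.
That leaves (2). Evaluating it on every row reproduces the table of f exactly.

2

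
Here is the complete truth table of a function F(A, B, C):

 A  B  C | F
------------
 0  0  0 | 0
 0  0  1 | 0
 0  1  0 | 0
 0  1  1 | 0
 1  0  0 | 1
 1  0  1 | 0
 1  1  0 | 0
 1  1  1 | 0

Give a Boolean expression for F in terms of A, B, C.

Only row (1,0,0) gives 1. That row's minterm A·¬B·¬C is F directly.

F(A, B, C) = (A · B') · C'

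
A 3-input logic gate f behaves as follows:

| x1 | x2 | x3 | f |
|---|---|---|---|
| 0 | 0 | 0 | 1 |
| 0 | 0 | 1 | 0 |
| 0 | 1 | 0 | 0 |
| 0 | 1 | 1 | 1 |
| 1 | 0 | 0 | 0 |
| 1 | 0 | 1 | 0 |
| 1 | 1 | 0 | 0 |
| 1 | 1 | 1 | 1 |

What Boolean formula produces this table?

Collect the rows where f=1 — (0,0,0), (0,1,1), (1,1,1) — and write one minterm per row: ¬x1·¬x2·¬x3, ¬x1·x2·x3, x1·x2·x3. Their union (logical OR) reproduces the table exactly.

f(x1, x2, x3) = (((NOT x1 AND NOT x2) AND NOT x3) OR ((NOT x1 AND x2) AND x3)) OR ((x1 AND x2) AND x3)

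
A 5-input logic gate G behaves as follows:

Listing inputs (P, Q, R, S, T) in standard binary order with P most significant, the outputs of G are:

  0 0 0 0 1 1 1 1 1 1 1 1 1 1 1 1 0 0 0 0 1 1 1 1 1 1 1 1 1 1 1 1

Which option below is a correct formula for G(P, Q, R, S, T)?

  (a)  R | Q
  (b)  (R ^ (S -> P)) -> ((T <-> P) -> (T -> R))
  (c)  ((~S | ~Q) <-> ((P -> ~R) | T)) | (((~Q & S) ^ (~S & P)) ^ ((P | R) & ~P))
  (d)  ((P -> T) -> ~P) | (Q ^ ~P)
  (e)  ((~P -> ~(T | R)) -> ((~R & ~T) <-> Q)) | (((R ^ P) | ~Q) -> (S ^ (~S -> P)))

a

(b) disagrees with G on (0,0,0,0,0) (formula → 1, table → 0); rule it out.
(c) disagrees with G on (0,0,0,0,0) (formula → 1, table → 0); rule it out.
(d) disagrees with G on (0,0,0,0,0) (formula → 1, table → 0); rule it out.
(e) disagrees with G on (0,0,0,0,1) (formula → 1, table → 0); rule it out.
Only (a) survives; checking it on all 32 rows confirms it matches G.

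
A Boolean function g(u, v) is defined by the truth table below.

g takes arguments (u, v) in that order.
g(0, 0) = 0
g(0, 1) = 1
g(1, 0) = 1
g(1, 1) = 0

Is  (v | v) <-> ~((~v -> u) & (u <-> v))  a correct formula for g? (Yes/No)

Check the formula against g row by row:
  u=0, v=0: formula gives 0, g = 0 ✓
  u=0, v=1: formula gives 1, g = 1 ✓
  u=1, v=0: formula gives 0, but g = 1 ✗
Row (1,0) is a counterexample, so the formula is not equivalent to g.

No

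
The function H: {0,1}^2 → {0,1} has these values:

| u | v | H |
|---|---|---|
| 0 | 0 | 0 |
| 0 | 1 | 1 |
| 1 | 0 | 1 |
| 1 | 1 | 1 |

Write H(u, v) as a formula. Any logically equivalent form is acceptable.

H(u, v) = u or v

The output is 1 whenever at least one input is 1 — the OR of all inputs.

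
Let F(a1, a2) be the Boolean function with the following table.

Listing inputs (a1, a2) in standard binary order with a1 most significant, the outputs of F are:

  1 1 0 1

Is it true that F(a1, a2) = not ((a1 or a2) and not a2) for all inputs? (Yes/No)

Yes

Evaluate not ((a1 or a2) and not a2) on each row and compare to F:
  a1=0, a2=0: formula gives 1, F = 1 ✓
  a1=0, a2=1: formula gives 1, F = 1 ✓
  a1=1, a2=0: formula gives 0, F = 0 ✓
  a1=1, a2=1: formula gives 1, F = 1 ✓
All 4 rows match — the expression computes F exactly.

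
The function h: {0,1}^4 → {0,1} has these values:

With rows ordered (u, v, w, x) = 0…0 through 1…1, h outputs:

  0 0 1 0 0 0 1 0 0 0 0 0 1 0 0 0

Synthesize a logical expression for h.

h=1 on 3 inputs: (0,0,1,0), (0,1,1,0), (1,1,0,0). Reading each as a conjunction of literals (¬u·¬v·w·¬x, ¬u·v·w·¬x, u·v·¬w·¬x) and taking the OR gives the canonical DNF.

h(u, v, w, x) = ((((not u and not v) and w) and not x) or (((not u and v) and w) and not x)) or (((u and v) and not w) and not x)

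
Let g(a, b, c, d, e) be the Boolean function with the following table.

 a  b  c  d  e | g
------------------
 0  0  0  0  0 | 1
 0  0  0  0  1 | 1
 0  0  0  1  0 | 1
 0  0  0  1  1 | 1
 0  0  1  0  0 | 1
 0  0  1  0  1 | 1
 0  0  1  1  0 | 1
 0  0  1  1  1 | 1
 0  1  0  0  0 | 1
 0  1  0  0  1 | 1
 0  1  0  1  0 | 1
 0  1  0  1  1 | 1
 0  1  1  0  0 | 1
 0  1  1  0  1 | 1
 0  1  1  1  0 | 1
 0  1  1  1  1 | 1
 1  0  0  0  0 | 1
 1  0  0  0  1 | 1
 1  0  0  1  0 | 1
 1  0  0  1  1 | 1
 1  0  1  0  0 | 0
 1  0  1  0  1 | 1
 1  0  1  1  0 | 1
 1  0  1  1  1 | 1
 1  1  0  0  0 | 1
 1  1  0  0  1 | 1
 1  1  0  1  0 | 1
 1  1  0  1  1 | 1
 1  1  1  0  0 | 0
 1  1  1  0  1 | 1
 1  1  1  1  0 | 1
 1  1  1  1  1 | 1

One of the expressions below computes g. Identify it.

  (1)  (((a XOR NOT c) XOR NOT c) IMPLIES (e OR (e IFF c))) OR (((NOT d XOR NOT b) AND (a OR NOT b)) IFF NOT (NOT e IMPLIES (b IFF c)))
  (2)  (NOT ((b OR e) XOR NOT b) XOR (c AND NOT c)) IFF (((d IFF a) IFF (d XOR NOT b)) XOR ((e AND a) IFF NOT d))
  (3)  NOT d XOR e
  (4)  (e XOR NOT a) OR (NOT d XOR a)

1

(2): at (0,0,0,0,0) it gives 0, but g = 1 — eliminated.
(3): at (0,0,0,0,1) it gives 0, but g = 1 — eliminated.
(4): at (0,0,0,1,1) it gives 0, but g = 1 — eliminated.
That leaves (1). Evaluating it on every row reproduces the table of g exactly.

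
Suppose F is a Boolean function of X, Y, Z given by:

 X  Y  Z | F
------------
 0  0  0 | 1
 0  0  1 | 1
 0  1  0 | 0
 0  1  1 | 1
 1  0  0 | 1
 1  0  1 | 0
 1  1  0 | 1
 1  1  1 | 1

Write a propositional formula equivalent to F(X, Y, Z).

F is 0 on only 2 rows — (0,1,0), (1,0,1). Writing each as a minterm (¬X·Y·¬Z, X·¬Y·Z) and OR-ing them characterizes exactly where F=0, so F is the negation of that disjunction.

F(X, Y, Z) = ¬(((¬X ∧ Y) ∧ ¬Z) ∨ ((X ∧ ¬Y) ∧ Z))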